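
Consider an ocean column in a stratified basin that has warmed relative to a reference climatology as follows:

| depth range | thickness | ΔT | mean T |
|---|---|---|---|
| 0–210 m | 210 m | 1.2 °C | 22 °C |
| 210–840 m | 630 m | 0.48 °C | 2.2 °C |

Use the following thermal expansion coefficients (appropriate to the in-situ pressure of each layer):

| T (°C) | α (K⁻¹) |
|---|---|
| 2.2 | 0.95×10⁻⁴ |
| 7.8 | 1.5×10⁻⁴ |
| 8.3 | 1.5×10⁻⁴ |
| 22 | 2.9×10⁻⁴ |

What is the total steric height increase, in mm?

Layer 1 at 22 °C → α = 2.9×10⁻⁴ K⁻¹
Layer 2 at 2.2 °C → α = 0.95×10⁻⁴ K⁻¹
Layer 1: 1.2 × 2.9×10⁻⁴ × 210 = 0.07308 m
0.95×10⁻⁴ × 0.48 × 630 = 0.028728 m
Δh = 0.07308 + 0.028728 = 0.101808 m

about 102 mm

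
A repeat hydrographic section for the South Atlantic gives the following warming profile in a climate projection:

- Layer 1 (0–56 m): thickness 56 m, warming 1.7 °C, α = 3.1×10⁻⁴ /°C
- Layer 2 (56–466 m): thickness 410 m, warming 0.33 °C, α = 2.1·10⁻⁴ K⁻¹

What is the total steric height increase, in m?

0.0579 m of thermosteric rise

Layer 1: 1.7 × 3.1×10⁻⁴ × 56 = 0.029512 m
410 × 0.33 × 2.1×10⁻⁴ = 0.028413 m
Δh = 0.029512 + 0.028413 = 0.057925 m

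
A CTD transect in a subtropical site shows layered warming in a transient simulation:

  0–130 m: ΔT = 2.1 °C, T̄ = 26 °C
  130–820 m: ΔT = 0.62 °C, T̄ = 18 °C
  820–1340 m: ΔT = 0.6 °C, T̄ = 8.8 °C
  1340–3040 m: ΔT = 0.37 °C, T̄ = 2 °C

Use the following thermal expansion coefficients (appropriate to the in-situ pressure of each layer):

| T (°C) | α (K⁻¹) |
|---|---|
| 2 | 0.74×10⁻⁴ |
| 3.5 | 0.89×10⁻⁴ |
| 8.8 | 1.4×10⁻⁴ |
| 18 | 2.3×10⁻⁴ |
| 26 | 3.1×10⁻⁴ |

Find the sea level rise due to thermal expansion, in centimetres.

Layer 1 at 26 °C → α = 3.1×10⁻⁴ K⁻¹
Layer 2 at 18 °C → α = 2.3×10⁻⁴ K⁻¹
Layer 3 at 8.8 °C → α = 1.4×10⁻⁴ K⁻¹
Layer 4 at 2 °C → α = 0.74×10⁻⁴ K⁻¹
3.1×10⁻⁴ × 2.1 × 130 = 0.08463 m
Layer 2: 690 × 2.3×10⁻⁴ × 0.62 = 0.098394 m
Layer 3: 520 × 0.6 × 1.4×10⁻⁴ = 0.04368 m
1340–3040 m: 0.37 × 1700 × 0.74×10⁻⁴ = 0.046546 m
Δh = 0.08463 + 0.098394 + 0.04368 + 0.046546 = 0.27325 m

27 cm of thermosteric rise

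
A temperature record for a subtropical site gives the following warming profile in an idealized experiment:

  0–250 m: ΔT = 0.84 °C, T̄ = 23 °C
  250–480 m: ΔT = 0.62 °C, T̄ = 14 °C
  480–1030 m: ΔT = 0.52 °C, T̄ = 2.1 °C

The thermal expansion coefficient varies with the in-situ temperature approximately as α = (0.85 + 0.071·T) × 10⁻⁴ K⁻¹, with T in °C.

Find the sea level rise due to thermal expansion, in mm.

Layer 1: α = (0.85 + 0.071×23)×10⁻⁴ = 2.483×10⁻⁴ K⁻¹
Layer 2: α = (0.85 + 0.071×14)×10⁻⁴ = 1.844×10⁻⁴ K⁻¹
Layer 3: α = (0.85 + 0.071×2.1)×10⁻⁴ = 0.9991×10⁻⁴ K⁻¹
2.483×10⁻⁴ × 250 × 0.84 = 0.052143 m
1.844×10⁻⁴ × 230 × 0.62 = 0.02629544 m
550 × 0.9991×10⁻⁴ × 0.52 = 0.02857426 m
Δh = 0.052143 + 0.02629544 + 0.02857426 = 0.1070127 m

Δh ≈ 107 mm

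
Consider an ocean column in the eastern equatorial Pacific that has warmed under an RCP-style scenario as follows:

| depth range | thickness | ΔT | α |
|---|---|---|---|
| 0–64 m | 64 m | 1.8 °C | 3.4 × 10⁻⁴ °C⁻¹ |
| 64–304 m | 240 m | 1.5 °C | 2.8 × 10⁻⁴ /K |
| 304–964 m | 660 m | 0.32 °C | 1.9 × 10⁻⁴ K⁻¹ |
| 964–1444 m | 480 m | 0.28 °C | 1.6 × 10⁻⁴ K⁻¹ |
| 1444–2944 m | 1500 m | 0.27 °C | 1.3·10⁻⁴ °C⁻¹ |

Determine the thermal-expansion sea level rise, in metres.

0.254 m of thermosteric rise

0–64 m: 3.4×10⁻⁴ × 64 × 1.8 = 0.039168 m
2.8×10⁻⁴ × 240 × 1.5 = 0.10080 m
Layer 3: 1.9×10⁻⁴ × 660 × 0.32 = 0.040128 m
Layer 4: 480 × 1.6×10⁻⁴ × 0.28 = 0.021504 m
1444–2944 m: 1500 × 1.3×10⁻⁴ × 0.27 = 0.05265 m
Δh = 0.039168 + 0.10080 + 0.040128 + 0.021504 + 0.05265 = 0.25425 m ≈ 0.254 m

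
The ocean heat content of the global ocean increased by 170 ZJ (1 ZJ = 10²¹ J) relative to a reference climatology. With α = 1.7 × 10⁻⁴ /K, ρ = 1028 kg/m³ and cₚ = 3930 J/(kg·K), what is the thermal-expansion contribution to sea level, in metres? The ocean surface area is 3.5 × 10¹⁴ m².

0.0204 m

Per unit area: Q = 170×10²¹ / (3.5×10¹⁴) ≈ 4.857×10⁸ J/m²
Δh = αQ/(ρcₚ) = 1.7×10⁻⁴ × 4.857×10⁸ / (1028 × 3930) ≈ 0.020438 m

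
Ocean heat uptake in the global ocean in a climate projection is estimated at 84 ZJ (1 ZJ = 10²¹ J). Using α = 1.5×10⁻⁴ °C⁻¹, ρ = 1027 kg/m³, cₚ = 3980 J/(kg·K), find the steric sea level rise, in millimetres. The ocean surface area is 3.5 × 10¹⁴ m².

Per unit area: Q = 84×10²¹ / (3.5×10¹⁴) = 2.4×10⁸ J/m²
Δh = αQ/(ρcₚ) = 1.5×10⁻⁴ × 2.4×10⁸ / (1027 × 3980) ≈ 0.0088074 m

8.81 mm of thermosteric rise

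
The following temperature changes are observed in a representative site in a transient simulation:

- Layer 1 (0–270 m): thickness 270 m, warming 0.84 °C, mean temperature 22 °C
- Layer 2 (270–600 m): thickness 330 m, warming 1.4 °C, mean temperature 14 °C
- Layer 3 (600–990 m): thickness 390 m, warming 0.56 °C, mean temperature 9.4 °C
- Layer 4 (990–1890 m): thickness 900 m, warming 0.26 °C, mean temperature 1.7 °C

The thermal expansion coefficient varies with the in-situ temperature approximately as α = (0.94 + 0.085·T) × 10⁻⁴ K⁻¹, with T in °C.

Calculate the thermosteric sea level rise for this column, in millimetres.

230 mm

Layer 1: α = (0.94 + 0.085×22)×10⁻⁴ = 2.81×10⁻⁴ K⁻¹
Layer 2: α = (0.94 + 0.085×14)×10⁻⁴ = 2.13×10⁻⁴ K⁻¹
Layer 3: α = (0.94 + 0.085×9.4)×10⁻⁴ = 1.739×10⁻⁴ K⁻¹
Layer 4: α = (0.94 + 0.085×1.7)×10⁻⁴ = 1.0845×10⁻⁴ K⁻¹
2.81×10⁻⁴ × 0.84 × 270 = 0.0637308 m
270–600 m: 2.13×10⁻⁴ × 330 × 1.4 = 0.098406 m
Layer 3: 0.56 × 390 × 1.739×10⁻⁴ = 0.03797976 m
Layer 4: 1.0845×10⁻⁴ × 0.26 × 900 = 0.0253773 m
Δh = 0.0637308 + 0.098406 + 0.03797976 + 0.0253773 = 0.22549386 m ≈ 230 mm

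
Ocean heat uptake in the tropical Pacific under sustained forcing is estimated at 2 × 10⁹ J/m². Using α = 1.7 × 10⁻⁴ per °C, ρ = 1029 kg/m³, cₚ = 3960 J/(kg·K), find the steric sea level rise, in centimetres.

Δh = αQ/(ρcₚ) = 1.7×10⁻⁴ × 2×10⁹ / (1029 × 3960) ≈ 0.083439 m

about 8.3 cm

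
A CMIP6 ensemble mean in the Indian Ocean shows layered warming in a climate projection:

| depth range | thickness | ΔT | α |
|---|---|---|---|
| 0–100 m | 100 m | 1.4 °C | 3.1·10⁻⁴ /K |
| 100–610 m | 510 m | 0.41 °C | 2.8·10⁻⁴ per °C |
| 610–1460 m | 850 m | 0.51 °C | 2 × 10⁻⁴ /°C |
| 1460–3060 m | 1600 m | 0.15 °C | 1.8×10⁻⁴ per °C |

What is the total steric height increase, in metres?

about 0.23 m

Layer 1: 3.1×10⁻⁴ × 100 × 1.4 = 0.04340 m
100–610 m: 0.41 × 2.8×10⁻⁴ × 510 = 0.058548 m
610–1460 m: 850 × 0.51 × 2×10⁻⁴ = 0.08670 m
Layer 4: 1.8×10⁻⁴ × 0.15 × 1600 = 0.04320 m
Δh = 0.04340 + 0.058548 + 0.08670 + 0.04320 = 0.231848 m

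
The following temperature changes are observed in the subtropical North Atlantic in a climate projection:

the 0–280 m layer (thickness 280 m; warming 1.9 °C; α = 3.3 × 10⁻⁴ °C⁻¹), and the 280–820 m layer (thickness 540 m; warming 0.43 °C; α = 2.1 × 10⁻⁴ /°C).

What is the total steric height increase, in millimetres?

Layer 1: 3.3×10⁻⁴ × 280 × 1.9 = 0.17556 m
Layer 2: 540 × 0.43 × 2.1×10⁻⁴ = 0.048762 m
Δh = 0.17556 + 0.048762 = 0.224322 m ≈ 224 mm

about 224 mm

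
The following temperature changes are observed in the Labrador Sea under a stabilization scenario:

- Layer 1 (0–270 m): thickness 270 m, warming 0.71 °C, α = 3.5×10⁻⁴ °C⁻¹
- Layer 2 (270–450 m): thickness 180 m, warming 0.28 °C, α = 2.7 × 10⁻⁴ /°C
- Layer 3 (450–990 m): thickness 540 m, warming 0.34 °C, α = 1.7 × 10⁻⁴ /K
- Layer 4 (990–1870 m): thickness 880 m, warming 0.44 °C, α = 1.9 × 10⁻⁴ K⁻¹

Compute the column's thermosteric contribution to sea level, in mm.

0.71 × 3.5×10⁻⁴ × 270 = 0.067095 m
Layer 2: 0.28 × 2.7×10⁻⁴ × 180 = 0.013608 m
450–990 m: 0.34 × 540 × 1.7×10⁻⁴ = 0.031212 m
Layer 4: 1.9×10⁻⁴ × 0.44 × 880 = 0.073568 m
Δh = 0.067095 + 0.013608 + 0.031212 + 0.073568 = 0.185483 m

Δh = 190 mm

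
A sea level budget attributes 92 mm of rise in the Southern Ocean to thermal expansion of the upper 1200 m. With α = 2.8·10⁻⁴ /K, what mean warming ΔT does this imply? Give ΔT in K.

about 0.274 K

ΔT = Δh/(αH) = 0.092 / (2.8×10⁻⁴ × 1200) ≈ 0.2738 K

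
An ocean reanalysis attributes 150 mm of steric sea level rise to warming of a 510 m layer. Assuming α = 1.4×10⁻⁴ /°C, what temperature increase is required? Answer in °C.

ΔT ≈ 2.1 °C

ΔT = Δh/(αH) = 0.15 / (1.4×10⁻⁴ × 510) ≈ 2.101 °C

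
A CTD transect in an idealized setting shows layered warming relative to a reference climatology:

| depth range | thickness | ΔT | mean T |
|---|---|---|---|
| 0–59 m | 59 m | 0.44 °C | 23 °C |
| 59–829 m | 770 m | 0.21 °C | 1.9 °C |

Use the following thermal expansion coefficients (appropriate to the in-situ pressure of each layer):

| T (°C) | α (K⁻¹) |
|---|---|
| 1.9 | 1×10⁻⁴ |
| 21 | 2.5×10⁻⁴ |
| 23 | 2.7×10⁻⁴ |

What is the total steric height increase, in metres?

Layer 1 at 23 °C → α = 2.7×10⁻⁴ K⁻¹
Layer 2 at 1.9 °C → α = 1×10⁻⁴ K⁻¹
2.7×10⁻⁴ × 0.44 × 59 = 0.0070092 m
Layer 2: 0.21 × 770 × 1×10⁻⁴ = 0.01617 m
Δh = 0.0070092 + 0.01617 = 0.0231792 m

Δh ≈ 0.0232 m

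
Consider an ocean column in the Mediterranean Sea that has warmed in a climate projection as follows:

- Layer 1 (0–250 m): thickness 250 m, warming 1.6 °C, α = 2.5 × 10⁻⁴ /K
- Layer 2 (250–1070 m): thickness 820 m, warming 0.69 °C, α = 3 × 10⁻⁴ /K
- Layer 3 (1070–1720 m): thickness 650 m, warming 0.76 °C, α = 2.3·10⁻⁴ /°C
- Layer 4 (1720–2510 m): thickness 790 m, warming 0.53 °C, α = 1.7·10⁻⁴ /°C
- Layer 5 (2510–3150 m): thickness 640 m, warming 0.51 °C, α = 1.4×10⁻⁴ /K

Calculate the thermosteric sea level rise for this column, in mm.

2.5×10⁻⁴ × 1.6 × 250 = 0.10000 m
250–1070 m: 3×10⁻⁴ × 0.69 × 820 = 0.16974 m
0.76 × 2.3×10⁻⁴ × 650 = 0.11362 m
1720–2510 m: 0.53 × 1.7×10⁻⁴ × 790 = 0.071179 m
2510–3150 m: 1.4×10⁻⁴ × 0.51 × 640 = 0.045696 m
Δh = 0.10000 + 0.16974 + 0.11362 + 0.071179 + 0.045696 = 0.500235 m

500 mm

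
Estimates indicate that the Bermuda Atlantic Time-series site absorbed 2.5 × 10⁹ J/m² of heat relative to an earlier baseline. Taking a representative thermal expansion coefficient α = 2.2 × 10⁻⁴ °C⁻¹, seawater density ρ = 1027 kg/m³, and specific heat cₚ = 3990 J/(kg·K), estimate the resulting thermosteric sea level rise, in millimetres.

Δh = αQ/(ρcₚ) = 2.2×10⁻⁴ × 2.5×10⁹ / (1027 × 3990) ≈ 0.13422 m

134 mm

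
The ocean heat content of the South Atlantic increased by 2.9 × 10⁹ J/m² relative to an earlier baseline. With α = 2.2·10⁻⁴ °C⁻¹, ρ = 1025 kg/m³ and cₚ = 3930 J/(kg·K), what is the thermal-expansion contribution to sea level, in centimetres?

Δh = αQ/(ρcₚ) = 2.2×10⁻⁴ × 2.9×10⁹ / (1025 × 3930) ≈ 0.15838 m

15.8 cm of thermosteric rise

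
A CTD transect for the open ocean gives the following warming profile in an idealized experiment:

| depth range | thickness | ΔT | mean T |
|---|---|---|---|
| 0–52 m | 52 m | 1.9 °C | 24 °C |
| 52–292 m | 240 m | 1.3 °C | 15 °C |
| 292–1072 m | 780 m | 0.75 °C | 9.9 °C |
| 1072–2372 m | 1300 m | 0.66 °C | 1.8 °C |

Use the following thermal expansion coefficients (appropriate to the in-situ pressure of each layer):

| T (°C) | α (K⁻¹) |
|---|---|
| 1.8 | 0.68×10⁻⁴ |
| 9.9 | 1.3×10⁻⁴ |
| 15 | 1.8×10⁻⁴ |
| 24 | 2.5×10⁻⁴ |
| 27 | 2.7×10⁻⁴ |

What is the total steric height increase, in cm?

Layer 1 at 24 °C → α = 2.5×10⁻⁴ K⁻¹
Layer 2 at 15 °C → α = 1.8×10⁻⁴ K⁻¹
Layer 3 at 9.9 °C → α = 1.3×10⁻⁴ K⁻¹
Layer 4 at 1.8 °C → α = 0.68×10⁻⁴ K⁻¹
Layer 1: 1.9 × 52 × 2.5×10⁻⁴ = 0.02470 m
1.8×10⁻⁴ × 1.3 × 240 = 0.05616 m
Layer 3: 1.3×10⁻⁴ × 0.75 × 780 = 0.07605 m
0.66 × 1300 × 0.68×10⁻⁴ = 0.058344 m
Δh = 0.02470 + 0.05616 + 0.07605 + 0.058344 = 0.215254 m

21.5 cm of thermosteric rise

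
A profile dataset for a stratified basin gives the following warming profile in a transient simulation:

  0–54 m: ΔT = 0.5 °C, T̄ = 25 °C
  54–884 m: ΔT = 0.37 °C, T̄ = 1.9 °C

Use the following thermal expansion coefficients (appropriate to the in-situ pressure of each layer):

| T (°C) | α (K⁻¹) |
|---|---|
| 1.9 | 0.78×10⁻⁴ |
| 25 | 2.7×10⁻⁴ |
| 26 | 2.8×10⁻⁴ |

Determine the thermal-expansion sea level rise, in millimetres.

31 mm of thermosteric rise

Layer 1 at 25 °C → α = 2.7×10⁻⁴ K⁻¹
Layer 2 at 1.9 °C → α = 0.78×10⁻⁴ K⁻¹
2.7×10⁻⁴ × 0.5 × 54 = 0.00729 m
0.78×10⁻⁴ × 0.37 × 830 = 0.0239538 m
Δh = 0.00729 + 0.0239538 = 0.0312438 m ≈ 31 mm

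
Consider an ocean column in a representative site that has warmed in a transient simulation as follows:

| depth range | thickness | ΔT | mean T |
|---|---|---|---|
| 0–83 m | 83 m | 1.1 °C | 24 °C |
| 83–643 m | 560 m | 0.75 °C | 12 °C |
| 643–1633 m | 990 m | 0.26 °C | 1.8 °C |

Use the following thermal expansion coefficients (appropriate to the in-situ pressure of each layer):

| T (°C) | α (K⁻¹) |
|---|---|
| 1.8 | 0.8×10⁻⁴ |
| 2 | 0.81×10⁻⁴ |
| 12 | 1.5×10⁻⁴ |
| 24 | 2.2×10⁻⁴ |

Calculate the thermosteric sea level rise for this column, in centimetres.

Layer 1 at 24 °C → α = 2.2×10⁻⁴ K⁻¹
Layer 2 at 12 °C → α = 1.5×10⁻⁴ K⁻¹
Layer 3 at 1.8 °C → α = 0.8×10⁻⁴ K⁻¹
0–83 m: 2.2×10⁻⁴ × 1.1 × 83 = 0.020086 m
83–643 m: 0.75 × 560 × 1.5×10⁻⁴ = 0.06300 m
643–1633 m: 990 × 0.8×10⁻⁴ × 0.26 = 0.020592 m
Δh = 0.020086 + 0.06300 + 0.020592 = 0.103678 m

about 10.4 cm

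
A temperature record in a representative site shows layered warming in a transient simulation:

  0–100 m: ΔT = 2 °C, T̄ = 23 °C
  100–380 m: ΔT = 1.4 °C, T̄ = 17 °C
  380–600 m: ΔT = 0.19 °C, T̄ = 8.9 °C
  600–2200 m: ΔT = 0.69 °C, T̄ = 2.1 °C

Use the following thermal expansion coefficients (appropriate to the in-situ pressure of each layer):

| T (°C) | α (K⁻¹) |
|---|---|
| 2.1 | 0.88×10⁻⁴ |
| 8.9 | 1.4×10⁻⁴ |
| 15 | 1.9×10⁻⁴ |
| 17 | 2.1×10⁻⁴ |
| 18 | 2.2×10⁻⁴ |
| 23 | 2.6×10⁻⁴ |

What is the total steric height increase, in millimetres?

237 mm

Layer 1 at 23 °C → α = 2.6×10⁻⁴ K⁻¹
Layer 2 at 17 °C → α = 2.1×10⁻⁴ K⁻¹
Layer 3 at 8.9 °C → α = 1.4×10⁻⁴ K⁻¹
Layer 4 at 2.1 °C → α = 0.88×10⁻⁴ K⁻¹
0–100 m: 2 × 100 × 2.6×10⁻⁴ = 0.05200 m
2.1×10⁻⁴ × 1.4 × 280 = 0.08232 m
1.4×10⁻⁴ × 0.19 × 220 = 0.005852 m
1600 × 0.88×10⁻⁴ × 0.69 = 0.097152 m
Δh = 0.05200 + 0.08232 + 0.005852 + 0.097152 = 0.237324 m ≈ 237 mm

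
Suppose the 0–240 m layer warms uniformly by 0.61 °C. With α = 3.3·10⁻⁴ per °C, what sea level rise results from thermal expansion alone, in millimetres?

Δh = αΔT·H = 3.3×10⁻⁴ × 0.61 × 240 = 0.048312 m

48.3 mm of thermosteric rise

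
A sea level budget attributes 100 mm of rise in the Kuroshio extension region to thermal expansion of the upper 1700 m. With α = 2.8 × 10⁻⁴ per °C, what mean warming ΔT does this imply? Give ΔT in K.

0.210 K

ΔT = Δh/(αH) = 0.1 / (2.8×10⁻⁴ × 1700) ≈ 0.2101 K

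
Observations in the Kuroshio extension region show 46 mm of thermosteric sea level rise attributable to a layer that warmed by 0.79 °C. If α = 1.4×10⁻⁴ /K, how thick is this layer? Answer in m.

H = Δh/(αΔT) = 0.046 / (1.4×10⁻⁴ × 0.79) ≈ 415.9 m

about 416 m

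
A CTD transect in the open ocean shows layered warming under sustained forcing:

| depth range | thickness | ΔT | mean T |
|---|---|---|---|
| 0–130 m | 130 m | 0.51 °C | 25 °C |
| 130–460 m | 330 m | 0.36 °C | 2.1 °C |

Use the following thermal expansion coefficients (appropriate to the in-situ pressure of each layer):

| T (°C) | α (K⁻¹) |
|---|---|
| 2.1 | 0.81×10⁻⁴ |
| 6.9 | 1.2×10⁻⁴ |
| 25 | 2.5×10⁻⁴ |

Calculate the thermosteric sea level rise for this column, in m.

Δh = 0.0262 m

Layer 1 at 25 °C → α = 2.5×10⁻⁴ K⁻¹
Layer 2 at 2.1 °C → α = 0.81×10⁻⁴ K⁻¹
0.51 × 130 × 2.5×10⁻⁴ = 0.016575 m
0.81×10⁻⁴ × 0.36 × 330 = 0.0096228 m
Δh = 0.016575 + 0.0096228 = 0.0261978 m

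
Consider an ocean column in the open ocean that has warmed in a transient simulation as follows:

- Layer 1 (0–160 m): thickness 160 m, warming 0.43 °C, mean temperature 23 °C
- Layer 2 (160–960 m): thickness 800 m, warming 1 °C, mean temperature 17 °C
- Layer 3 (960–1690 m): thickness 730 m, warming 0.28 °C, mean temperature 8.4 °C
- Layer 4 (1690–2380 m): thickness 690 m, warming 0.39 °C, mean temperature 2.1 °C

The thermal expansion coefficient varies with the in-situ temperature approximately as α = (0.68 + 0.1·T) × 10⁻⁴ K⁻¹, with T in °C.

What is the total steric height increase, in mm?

266 mm

Layer 1: α = (0.68 + 0.1×23)×10⁻⁴ = 2.98×10⁻⁴ K⁻¹
Layer 2: α = (0.68 + 0.1×17)×10⁻⁴ = 2.38×10⁻⁴ K⁻¹
Layer 3: α = (0.68 + 0.1×8.4)×10⁻⁴ = 1.52×10⁻⁴ K⁻¹
Layer 4: α = (0.68 + 0.1×2.1)×10⁻⁴ = 0.89×10⁻⁴ K⁻¹
Layer 1: 0.43 × 2.98×10⁻⁴ × 160 = 0.0205024 m
2.38×10⁻⁴ × 1 × 800 = 0.19040 m
Layer 3: 730 × 1.52×10⁻⁴ × 0.28 = 0.0310688 m
1690–2380 m: 0.39 × 0.89×10⁻⁴ × 690 = 0.0239499 m
Δh = 0.0205024 + 0.19040 + 0.0310688 + 0.0239499 = 0.2659211 m ≈ 266 mm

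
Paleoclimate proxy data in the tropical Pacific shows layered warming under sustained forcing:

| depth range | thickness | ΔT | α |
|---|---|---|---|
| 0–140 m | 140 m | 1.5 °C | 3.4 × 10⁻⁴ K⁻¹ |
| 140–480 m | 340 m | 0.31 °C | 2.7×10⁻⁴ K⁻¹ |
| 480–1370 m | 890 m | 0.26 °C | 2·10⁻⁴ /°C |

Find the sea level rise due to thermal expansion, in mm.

Layer 1: 3.4×10⁻⁴ × 140 × 1.5 = 0.07140 m
Layer 2: 2.7×10⁻⁴ × 340 × 0.31 = 0.028458 m
890 × 2×10⁻⁴ × 0.26 = 0.04628 m
Δh = 0.07140 + 0.028458 + 0.04628 = 0.146138 m ≈ 150 mm

150 mm of thermosteric rise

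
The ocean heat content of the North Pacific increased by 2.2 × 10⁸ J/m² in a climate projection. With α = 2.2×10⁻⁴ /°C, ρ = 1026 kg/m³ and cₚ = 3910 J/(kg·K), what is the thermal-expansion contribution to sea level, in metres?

Δh = αQ/(ρcₚ) = 2.2×10⁻⁴ × 2.2×10⁸ / (1026 × 3910) ≈ 0.012065 m

Δh = 0.012 m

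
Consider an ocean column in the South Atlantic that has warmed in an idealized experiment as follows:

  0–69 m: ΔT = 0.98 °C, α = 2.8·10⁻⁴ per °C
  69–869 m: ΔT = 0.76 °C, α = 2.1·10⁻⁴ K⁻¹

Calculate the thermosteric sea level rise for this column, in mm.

0.98 × 69 × 2.8×10⁻⁴ = 0.0189336 m
69–869 m: 0.76 × 2.1×10⁻⁴ × 800 = 0.12768 m
Δh = 0.0189336 + 0.12768 = 0.1466136 m

Δh ≈ 147 mm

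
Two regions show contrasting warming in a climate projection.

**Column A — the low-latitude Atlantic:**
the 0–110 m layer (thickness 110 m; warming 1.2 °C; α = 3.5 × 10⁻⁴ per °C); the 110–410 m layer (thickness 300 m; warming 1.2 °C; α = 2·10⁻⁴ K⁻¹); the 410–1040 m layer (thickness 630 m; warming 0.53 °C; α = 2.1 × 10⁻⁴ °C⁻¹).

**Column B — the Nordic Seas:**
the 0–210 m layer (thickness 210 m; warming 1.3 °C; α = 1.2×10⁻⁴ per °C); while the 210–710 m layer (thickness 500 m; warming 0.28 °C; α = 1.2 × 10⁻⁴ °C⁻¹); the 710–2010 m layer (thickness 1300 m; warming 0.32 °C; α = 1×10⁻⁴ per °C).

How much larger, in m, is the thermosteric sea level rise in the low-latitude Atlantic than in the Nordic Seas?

0.097 m

A 110 × 3.5×10⁻⁴ × 1.2 = 0.04620 m
A 1.2 × 2×10⁻⁴ × 300 = 0.07200 m
A 2.1×10⁻⁴ × 630 × 0.53 = 0.070119 m
A total: 0.188319 m
B 0–210 m: 210 × 1.3 × 1.2×10⁻⁴ = 0.03276 m
B Layer 2: 1.2×10⁻⁴ × 0.28 × 500 = 0.01680 m
B 710–2010 m: 0.32 × 1×10⁻⁴ × 1300 = 0.04160 m
B total: 0.09116 m
Difference: 0.188319 − 0.09116 = 0.097159 m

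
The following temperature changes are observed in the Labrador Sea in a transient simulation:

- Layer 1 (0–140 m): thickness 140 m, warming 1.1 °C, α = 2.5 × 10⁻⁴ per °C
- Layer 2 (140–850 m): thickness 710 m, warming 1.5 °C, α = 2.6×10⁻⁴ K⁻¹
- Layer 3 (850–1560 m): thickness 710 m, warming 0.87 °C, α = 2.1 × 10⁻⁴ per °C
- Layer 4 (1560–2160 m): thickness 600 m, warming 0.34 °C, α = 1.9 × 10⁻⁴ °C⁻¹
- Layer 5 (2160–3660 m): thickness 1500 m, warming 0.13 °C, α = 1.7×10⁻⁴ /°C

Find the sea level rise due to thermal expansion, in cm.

Δh ≈ 51.7 cm

140 × 2.5×10⁻⁴ × 1.1 = 0.03850 m
140–850 m: 1.5 × 710 × 2.6×10⁻⁴ = 0.27690 m
Layer 3: 2.1×10⁻⁴ × 710 × 0.87 = 0.129717 m
Layer 4: 600 × 0.34 × 1.9×10⁻⁴ = 0.03876 m
Layer 5: 0.13 × 1.7×10⁻⁴ × 1500 = 0.03315 m
Δh = 0.03850 + 0.27690 + 0.129717 + 0.03876 + 0.03315 = 0.517027 m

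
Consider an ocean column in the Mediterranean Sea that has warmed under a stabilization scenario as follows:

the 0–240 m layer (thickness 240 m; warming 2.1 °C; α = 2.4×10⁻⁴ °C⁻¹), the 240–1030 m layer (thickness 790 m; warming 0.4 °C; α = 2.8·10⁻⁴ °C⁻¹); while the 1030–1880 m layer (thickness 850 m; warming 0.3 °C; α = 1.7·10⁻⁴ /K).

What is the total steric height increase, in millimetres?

240 × 2.4×10⁻⁴ × 2.1 = 0.12096 m
240–1030 m: 790 × 2.8×10⁻⁴ × 0.4 = 0.08848 m
1030–1880 m: 850 × 0.3 × 1.7×10⁻⁴ = 0.04335 m
Δh = 0.12096 + 0.08848 + 0.04335 = 0.25279 m

253 mm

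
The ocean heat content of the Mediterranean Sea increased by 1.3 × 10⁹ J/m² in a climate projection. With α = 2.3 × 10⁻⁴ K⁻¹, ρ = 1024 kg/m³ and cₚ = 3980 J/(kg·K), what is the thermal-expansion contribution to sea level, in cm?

7.34 cm of thermosteric rise

Δh = αQ/(ρcₚ) = 2.3×10⁻⁴ × 1.3×10⁹ / (1024 × 3980) ≈ 0.073365 m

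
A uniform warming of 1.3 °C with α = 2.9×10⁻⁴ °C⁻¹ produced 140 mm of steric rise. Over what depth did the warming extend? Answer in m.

H = Δh/(αΔT) = 0.14 / (2.9×10⁻⁴ × 1.3) ≈ 371.4 m

about 371 m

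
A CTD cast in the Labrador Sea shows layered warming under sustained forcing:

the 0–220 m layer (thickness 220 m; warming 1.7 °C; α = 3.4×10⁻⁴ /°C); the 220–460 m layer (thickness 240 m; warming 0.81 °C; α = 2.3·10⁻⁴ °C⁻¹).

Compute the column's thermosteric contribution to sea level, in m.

0–220 m: 3.4×10⁻⁴ × 220 × 1.7 = 0.12716 m
220–460 m: 240 × 0.81 × 2.3×10⁻⁴ = 0.044712 m
Δh = 0.12716 + 0.044712 = 0.171872 m ≈ 0.172 m

about 0.172 m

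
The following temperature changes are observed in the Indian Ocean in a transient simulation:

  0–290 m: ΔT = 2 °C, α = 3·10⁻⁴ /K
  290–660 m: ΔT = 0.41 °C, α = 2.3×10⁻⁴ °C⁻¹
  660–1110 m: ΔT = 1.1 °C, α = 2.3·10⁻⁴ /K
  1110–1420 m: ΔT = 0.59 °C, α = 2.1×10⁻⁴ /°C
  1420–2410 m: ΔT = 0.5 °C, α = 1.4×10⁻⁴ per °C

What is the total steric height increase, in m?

0–290 m: 290 × 3×10⁻⁴ × 2 = 0.17400 m
0.41 × 370 × 2.3×10⁻⁴ = 0.034891 m
450 × 1.1 × 2.3×10⁻⁴ = 0.11385 m
Layer 4: 2.1×10⁻⁴ × 310 × 0.59 = 0.038409 m
0.5 × 1.4×10⁻⁴ × 990 = 0.06930 m
Δh = 0.17400 + 0.034891 + 0.11385 + 0.038409 + 0.06930 = 0.43045 m

0.430 m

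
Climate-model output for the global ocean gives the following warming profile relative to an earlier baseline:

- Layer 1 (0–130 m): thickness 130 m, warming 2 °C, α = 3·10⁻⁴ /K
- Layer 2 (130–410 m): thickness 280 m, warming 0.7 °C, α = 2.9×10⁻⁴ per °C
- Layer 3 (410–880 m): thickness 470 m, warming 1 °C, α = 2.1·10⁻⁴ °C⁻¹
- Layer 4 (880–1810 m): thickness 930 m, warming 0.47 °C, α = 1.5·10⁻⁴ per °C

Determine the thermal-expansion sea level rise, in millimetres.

Layer 1: 130 × 2 × 3×10⁻⁴ = 0.07800 m
2.9×10⁻⁴ × 280 × 0.7 = 0.05684 m
Layer 3: 2.1×10⁻⁴ × 470 × 1 = 0.09870 m
880–1810 m: 0.47 × 930 × 1.5×10⁻⁴ = 0.065565 m
Δh = 0.07800 + 0.05684 + 0.09870 + 0.065565 = 0.299105 m

about 299 mm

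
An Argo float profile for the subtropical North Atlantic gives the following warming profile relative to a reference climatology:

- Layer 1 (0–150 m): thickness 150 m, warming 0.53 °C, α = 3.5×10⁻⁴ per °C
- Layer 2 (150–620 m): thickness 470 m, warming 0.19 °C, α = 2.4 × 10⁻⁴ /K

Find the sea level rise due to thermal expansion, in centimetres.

0.53 × 3.5×10⁻⁴ × 150 = 0.027825 m
150–620 m: 0.19 × 470 × 2.4×10⁻⁴ = 0.021432 m
Δh = 0.027825 + 0.021432 = 0.049257 m

4.93 cm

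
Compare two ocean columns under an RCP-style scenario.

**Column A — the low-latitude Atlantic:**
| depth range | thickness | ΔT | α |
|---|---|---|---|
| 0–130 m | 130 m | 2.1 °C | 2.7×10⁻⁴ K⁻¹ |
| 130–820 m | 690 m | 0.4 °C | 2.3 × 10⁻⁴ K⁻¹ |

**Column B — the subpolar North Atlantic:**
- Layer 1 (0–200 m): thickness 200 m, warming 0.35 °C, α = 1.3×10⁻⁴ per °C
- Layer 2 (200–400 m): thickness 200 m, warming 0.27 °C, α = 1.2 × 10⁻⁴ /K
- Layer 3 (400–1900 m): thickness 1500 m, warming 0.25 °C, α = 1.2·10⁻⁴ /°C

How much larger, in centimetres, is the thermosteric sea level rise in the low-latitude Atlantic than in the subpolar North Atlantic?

Δh_A − Δh_B ≈ 7.66 cm

A 0–130 m: 130 × 2.1 × 2.7×10⁻⁴ = 0.07371 m
A Layer 2: 0.4 × 2.3×10⁻⁴ × 690 = 0.06348 m
A total: 0.13719 m
B Layer 1: 0.35 × 200 × 1.3×10⁻⁴ = 0.00910 m
B Layer 2: 200 × 0.27 × 1.2×10⁻⁴ = 0.00648 m
B Layer 3: 1.2×10⁻⁴ × 0.25 × 1500 = 0.04500 m
B total: 0.06058 m
Difference: 0.13719 − 0.06058 = 0.07661 m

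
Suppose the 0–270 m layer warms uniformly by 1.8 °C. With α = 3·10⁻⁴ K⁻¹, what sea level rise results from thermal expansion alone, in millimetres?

Δh = αΔT·H = 3×10⁻⁴ × 1.8 × 270 = 0.14580 m

Δh = 146 mm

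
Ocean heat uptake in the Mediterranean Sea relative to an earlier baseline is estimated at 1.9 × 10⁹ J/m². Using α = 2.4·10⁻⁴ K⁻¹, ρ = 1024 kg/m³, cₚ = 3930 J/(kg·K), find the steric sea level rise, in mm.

110 mm

Δh = αQ/(ρcₚ) = 2.4×10⁻⁴ × 1.9×10⁹ / (1024 × 3930) ≈ 0.11331 m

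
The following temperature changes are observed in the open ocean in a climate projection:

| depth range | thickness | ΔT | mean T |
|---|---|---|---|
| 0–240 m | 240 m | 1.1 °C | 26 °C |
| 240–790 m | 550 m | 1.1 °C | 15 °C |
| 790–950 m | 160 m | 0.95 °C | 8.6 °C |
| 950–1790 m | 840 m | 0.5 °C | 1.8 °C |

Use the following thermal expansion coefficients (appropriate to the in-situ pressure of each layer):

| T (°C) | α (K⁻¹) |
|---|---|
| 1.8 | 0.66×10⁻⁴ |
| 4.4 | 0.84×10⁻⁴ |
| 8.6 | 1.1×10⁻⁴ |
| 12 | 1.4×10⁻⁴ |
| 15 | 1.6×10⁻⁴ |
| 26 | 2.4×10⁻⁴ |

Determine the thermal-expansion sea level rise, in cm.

20 cm

Layer 1 at 26 °C → α = 2.4×10⁻⁴ K⁻¹
Layer 2 at 15 °C → α = 1.6×10⁻⁴ K⁻¹
Layer 3 at 8.6 °C → α = 1.1×10⁻⁴ K⁻¹
Layer 4 at 1.8 °C → α = 0.66×10⁻⁴ K⁻¹
Layer 1: 2.4×10⁻⁴ × 240 × 1.1 = 0.06336 m
1.6×10⁻⁴ × 1.1 × 550 = 0.09680 m
790–950 m: 1.1×10⁻⁴ × 160 × 0.95 = 0.01672 m
Layer 4: 840 × 0.5 × 0.66×10⁻⁴ = 0.02772 m
Δh = 0.06336 + 0.09680 + 0.01672 + 0.02772 = 0.20460 m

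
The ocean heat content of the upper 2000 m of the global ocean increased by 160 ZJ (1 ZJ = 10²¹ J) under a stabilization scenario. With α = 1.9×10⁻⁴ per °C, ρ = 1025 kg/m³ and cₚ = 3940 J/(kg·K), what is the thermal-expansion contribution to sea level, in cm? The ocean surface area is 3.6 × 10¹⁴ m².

Per unit area: Q = 160×10²¹ / (3.6×10¹⁴) ≈ 4.444×10⁸ J/m²
Δh = αQ/(ρcₚ) = 1.9×10⁻⁴ × 4.444×10⁸ / (1025 × 3940) ≈ 0.020908 m

Δh = 2.09 cm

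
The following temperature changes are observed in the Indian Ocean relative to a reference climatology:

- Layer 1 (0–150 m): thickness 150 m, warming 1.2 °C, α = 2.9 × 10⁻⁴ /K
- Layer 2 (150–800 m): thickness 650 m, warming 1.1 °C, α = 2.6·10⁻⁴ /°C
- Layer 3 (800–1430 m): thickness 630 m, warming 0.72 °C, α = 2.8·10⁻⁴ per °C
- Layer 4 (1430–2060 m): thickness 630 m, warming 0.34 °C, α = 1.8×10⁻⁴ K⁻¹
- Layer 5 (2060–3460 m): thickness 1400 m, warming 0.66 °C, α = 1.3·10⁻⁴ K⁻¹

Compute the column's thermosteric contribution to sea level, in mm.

about 520 mm

0–150 m: 2.9×10⁻⁴ × 1.2 × 150 = 0.05220 m
650 × 2.6×10⁻⁴ × 1.1 = 0.18590 m
800–1430 m: 630 × 2.8×10⁻⁴ × 0.72 = 0.127008 m
1.8×10⁻⁴ × 0.34 × 630 = 0.038556 m
1.3×10⁻⁴ × 1400 × 0.66 = 0.12012 m
Δh = 0.05220 + 0.18590 + 0.127008 + 0.038556 + 0.12012 = 0.523784 m ≈ 520 mm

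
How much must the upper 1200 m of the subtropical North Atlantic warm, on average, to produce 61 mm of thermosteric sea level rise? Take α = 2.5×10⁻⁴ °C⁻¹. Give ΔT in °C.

0.20 °C

ΔT = Δh/(αH) = 0.061 / (2.5×10⁻⁴ × 1200) ≈ 0.2033 °C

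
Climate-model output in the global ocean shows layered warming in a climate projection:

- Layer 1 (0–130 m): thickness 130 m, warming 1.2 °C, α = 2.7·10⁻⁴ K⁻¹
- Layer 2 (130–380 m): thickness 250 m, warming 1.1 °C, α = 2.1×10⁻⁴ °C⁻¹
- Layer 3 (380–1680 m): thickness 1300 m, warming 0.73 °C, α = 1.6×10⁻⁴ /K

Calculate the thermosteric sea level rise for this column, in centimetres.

25.2 cm

0–130 m: 130 × 2.7×10⁻⁴ × 1.2 = 0.04212 m
Layer 2: 2.1×10⁻⁴ × 1.1 × 250 = 0.05775 m
Layer 3: 0.73 × 1.6×10⁻⁴ × 1300 = 0.15184 m
Δh = 0.04212 + 0.05775 + 0.15184 = 0.25171 m ≈ 25.2 cm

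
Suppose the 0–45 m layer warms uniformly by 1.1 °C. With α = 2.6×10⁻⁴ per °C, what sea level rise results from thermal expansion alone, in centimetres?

1.29 cm of thermosteric rise

Δh = αΔT·H = 2.6×10⁻⁴ × 1.1 × 45 = 0.01287 m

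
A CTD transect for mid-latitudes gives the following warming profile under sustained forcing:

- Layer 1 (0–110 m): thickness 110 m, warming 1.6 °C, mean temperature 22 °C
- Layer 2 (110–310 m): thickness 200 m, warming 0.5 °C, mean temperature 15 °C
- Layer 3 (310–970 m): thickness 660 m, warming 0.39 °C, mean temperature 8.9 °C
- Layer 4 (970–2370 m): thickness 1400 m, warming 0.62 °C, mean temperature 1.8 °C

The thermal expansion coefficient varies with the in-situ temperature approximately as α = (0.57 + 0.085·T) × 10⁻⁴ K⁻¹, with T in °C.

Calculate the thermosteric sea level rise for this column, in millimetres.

Layer 1: α = (0.57 + 0.085×22)×10⁻⁴ = 2.44×10⁻⁴ K⁻¹
Layer 2: α = (0.57 + 0.085×15)×10⁻⁴ = 1.845×10⁻⁴ K⁻¹
Layer 3: α = (0.57 + 0.085×8.9)×10⁻⁴ = 1.3265×10⁻⁴ K⁻¹
Layer 4: α = (0.57 + 0.085×1.8)×10⁻⁴ = 0.723×10⁻⁴ K⁻¹
110 × 2.44×10⁻⁴ × 1.6 = 0.042944 m
110–310 m: 1.845×10⁻⁴ × 0.5 × 200 = 0.01845 m
310–970 m: 660 × 0.39 × 1.3265×10⁻⁴ = 0.03414411 m
970–2370 m: 1400 × 0.723×10⁻⁴ × 0.62 = 0.0627564 m
Δh = 0.042944 + 0.01845 + 0.03414411 + 0.0627564 = 0.15829451 m ≈ 160 mm

160 mm of thermosteric rise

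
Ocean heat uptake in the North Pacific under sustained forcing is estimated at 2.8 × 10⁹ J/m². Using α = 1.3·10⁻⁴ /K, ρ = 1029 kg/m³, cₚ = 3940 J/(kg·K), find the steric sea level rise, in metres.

Δh = αQ/(ρcₚ) = 1.3×10⁻⁴ × 2.8×10⁹ / (1029 × 3940) ≈ 0.089782 m

0.0898 m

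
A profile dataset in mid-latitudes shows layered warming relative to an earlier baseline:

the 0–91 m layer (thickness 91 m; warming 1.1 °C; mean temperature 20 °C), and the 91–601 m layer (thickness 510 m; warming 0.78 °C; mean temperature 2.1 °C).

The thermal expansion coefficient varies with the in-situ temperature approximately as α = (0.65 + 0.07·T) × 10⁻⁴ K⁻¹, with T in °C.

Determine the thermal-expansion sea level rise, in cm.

Layer 1: α = (0.65 + 0.07×20)×10⁻⁴ = 2.05×10⁻⁴ K⁻¹
Layer 2: α = (0.65 + 0.07×2.1)×10⁻⁴ = 0.797×10⁻⁴ K⁻¹
Layer 1: 2.05×10⁻⁴ × 1.1 × 91 = 0.0205205 m
91–601 m: 0.78 × 0.797×10⁻⁴ × 510 = 0.03170466 m
Δh = 0.0205205 + 0.03170466 = 0.05222516 m ≈ 5.22 cm

about 5.22 cm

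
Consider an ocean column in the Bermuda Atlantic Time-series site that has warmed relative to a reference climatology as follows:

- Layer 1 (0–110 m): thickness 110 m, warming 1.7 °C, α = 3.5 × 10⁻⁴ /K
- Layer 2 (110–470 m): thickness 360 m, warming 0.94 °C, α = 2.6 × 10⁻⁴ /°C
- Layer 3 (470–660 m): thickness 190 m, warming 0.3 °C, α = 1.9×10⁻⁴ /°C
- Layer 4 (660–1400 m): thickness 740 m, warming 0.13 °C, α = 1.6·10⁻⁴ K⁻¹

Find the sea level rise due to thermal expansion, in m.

Δh = 0.180 m

0–110 m: 1.7 × 3.5×10⁻⁴ × 110 = 0.06545 m
110–470 m: 2.6×10⁻⁴ × 0.94 × 360 = 0.087984 m
190 × 1.9×10⁻⁴ × 0.3 = 0.01083 m
Layer 4: 1.6×10⁻⁴ × 740 × 0.13 = 0.015392 m
Δh = 0.06545 + 0.087984 + 0.01083 + 0.015392 = 0.179656 m ≈ 0.180 m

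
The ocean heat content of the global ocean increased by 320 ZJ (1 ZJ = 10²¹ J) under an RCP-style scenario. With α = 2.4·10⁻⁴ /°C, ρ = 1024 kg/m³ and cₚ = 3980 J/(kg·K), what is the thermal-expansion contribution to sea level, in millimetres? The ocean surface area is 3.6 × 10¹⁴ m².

52 mm of thermosteric rise

Per unit area: Q = 320×10²¹ / (3.6×10¹⁴) ≈ 8.889×10⁸ J/m²
Δh = αQ/(ρcₚ) = 2.4×10⁻⁴ × 8.889×10⁸ / (1024 × 3980) ≈ 0.052346 m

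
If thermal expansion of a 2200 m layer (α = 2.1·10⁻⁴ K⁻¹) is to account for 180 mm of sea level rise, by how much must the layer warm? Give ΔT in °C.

ΔT = Δh/(αH) = 0.18 / (2.1×10⁻⁴ × 2200) ≈ 0.3896 °C

0.390 °C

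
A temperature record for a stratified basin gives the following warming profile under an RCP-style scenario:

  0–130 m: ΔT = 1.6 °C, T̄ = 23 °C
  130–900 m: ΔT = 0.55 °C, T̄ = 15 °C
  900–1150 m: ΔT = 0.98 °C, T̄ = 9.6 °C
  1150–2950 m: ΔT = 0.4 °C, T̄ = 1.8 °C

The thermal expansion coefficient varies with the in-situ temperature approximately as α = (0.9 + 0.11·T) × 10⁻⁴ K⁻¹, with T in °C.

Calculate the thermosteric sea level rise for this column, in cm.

about 31 cm

Layer 1: α = (0.9 + 0.11×23)×10⁻⁴ = 3.43×10⁻⁴ K⁻¹
Layer 2: α = (0.9 + 0.11×15)×10⁻⁴ = 2.55×10⁻⁴ K⁻¹
Layer 3: α = (0.9 + 0.11×9.6)×10⁻⁴ = 1.956×10⁻⁴ K⁻¹
Layer 4: α = (0.9 + 0.11×1.8)×10⁻⁴ = 1.098×10⁻⁴ K⁻¹
Layer 1: 1.6 × 3.43×10⁻⁴ × 130 = 0.071344 m
Layer 2: 770 × 0.55 × 2.55×10⁻⁴ = 0.1079925 m
900–1150 m: 0.98 × 1.956×10⁻⁴ × 250 = 0.047922 m
1150–2950 m: 1.098×10⁻⁴ × 1800 × 0.4 = 0.079056 m
Δh = 0.071344 + 0.1079925 + 0.047922 + 0.079056 = 0.3063145 m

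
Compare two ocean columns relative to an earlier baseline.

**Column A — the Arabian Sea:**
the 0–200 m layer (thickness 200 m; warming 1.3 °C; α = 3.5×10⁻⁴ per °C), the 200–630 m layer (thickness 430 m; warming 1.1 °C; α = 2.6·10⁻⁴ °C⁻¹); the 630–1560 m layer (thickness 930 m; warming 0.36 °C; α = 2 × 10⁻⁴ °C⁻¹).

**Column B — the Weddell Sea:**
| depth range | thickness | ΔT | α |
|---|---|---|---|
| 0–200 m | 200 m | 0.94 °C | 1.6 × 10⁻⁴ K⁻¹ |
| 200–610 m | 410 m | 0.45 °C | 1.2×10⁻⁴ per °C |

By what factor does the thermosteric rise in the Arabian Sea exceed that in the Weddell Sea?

≈ 5.4×

A 1.3 × 200 × 3.5×10⁻⁴ = 0.09100 m
A Layer 2: 1.1 × 2.6×10⁻⁴ × 430 = 0.12298 m
A Layer 3: 2×10⁻⁴ × 930 × 0.36 = 0.06696 m
A total: 0.28094 m
B Layer 1: 200 × 1.6×10⁻⁴ × 0.94 = 0.03008 m
B 200–610 m: 1.2×10⁻⁴ × 0.45 × 410 = 0.02214 m
B total: 0.05222 m
Ratio: 0.28094 / 0.05222 ≈ 5.380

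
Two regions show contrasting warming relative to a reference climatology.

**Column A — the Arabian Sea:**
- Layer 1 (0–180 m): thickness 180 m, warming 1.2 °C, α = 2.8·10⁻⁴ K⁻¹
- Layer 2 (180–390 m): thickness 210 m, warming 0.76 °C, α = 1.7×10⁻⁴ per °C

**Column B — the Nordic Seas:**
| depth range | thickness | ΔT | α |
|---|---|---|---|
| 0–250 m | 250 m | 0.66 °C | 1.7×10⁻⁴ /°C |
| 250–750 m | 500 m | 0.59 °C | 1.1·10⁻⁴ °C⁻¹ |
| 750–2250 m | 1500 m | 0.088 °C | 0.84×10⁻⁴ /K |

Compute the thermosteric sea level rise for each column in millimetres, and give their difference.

A: 88 mm; B: 72 mm; difference 16 mm

A 0–180 m: 2.8×10⁻⁴ × 180 × 1.2 = 0.06048 m
A Layer 2: 1.7×10⁻⁴ × 0.76 × 210 = 0.027132 m
A total: 0.087612 m
B 250 × 0.66 × 1.7×10⁻⁴ = 0.02805 m
B 500 × 1.1×10⁻⁴ × 0.59 = 0.03245 m
B 0.088 × 0.84×10⁻⁴ × 1500 = 0.011088 m
B total: 0.071588 m
Difference: 0.087612 − 0.071588 = 0.016024 m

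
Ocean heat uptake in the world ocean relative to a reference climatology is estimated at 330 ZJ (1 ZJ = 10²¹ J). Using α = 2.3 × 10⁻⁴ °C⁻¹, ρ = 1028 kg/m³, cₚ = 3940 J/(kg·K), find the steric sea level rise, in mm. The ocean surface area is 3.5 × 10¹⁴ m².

Δh = 53.5 mm

Per unit area: Q = 330×10²¹ / (3.5×10¹⁴) ≈ 9.429×10⁸ J/m²
Δh = αQ/(ρcₚ) = 2.3×10⁻⁴ × 9.429×10⁸ / (1028 × 3940) ≈ 0.053543 m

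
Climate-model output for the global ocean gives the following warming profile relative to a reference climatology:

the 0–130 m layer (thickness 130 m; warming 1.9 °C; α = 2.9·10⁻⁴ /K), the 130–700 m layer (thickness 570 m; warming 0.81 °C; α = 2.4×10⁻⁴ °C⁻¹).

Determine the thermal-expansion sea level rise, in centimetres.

130 × 1.9 × 2.9×10⁻⁴ = 0.07163 m
130–700 m: 570 × 0.81 × 2.4×10⁻⁴ = 0.110808 m
Δh = 0.07163 + 0.110808 = 0.182438 m

about 18.2 cm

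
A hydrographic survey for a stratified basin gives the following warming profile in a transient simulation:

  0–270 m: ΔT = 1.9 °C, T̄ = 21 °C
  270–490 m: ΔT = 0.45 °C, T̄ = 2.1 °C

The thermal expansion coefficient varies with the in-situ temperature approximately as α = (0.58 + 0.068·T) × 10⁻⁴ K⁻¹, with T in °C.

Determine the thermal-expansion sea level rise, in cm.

Layer 1: α = (0.58 + 0.068×21)×10⁻⁴ = 2.008×10⁻⁴ K⁻¹
Layer 2: α = (0.58 + 0.068×2.1)×10⁻⁴ = 0.7228×10⁻⁴ K⁻¹
Layer 1: 270 × 1.9 × 2.008×10⁻⁴ = 0.1030104 m
Layer 2: 0.45 × 220 × 0.7228×10⁻⁴ = 0.00715572 m
Δh = 0.1030104 + 0.00715572 = 0.11016612 m ≈ 11.0 cm

Δh ≈ 11.0 cm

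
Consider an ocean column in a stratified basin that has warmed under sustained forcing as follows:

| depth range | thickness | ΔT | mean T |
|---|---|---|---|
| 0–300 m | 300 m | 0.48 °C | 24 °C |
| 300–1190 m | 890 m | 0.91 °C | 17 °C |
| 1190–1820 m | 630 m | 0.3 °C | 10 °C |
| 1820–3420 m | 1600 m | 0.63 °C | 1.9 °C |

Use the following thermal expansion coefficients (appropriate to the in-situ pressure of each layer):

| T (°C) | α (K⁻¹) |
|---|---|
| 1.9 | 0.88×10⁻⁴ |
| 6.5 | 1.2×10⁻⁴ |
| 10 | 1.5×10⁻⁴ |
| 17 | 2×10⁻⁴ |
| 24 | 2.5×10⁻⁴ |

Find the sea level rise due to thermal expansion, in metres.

0.315 m

Layer 1 at 24 °C → α = 2.5×10⁻⁴ K⁻¹
Layer 2 at 17 °C → α = 2×10⁻⁴ K⁻¹
Layer 3 at 10 °C → α = 1.5×10⁻⁴ K⁻¹
Layer 4 at 1.9 °C → α = 0.88×10⁻⁴ K⁻¹
0–300 m: 300 × 2.5×10⁻⁴ × 0.48 = 0.03600 m
300–1190 m: 2×10⁻⁴ × 890 × 0.91 = 0.16198 m
1190–1820 m: 1.5×10⁻⁴ × 630 × 0.3 = 0.02835 m
0.88×10⁻⁴ × 0.63 × 1600 = 0.088704 m
Δh = 0.03600 + 0.16198 + 0.02835 + 0.088704 = 0.315034 m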